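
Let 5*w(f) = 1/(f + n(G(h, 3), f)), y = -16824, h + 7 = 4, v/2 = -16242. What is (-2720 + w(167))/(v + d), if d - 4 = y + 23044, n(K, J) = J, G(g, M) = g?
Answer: 4542399/43854200 ≈ 0.10358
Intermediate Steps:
v = -32484 (v = 2*(-16242) = -32484)
h = -3 (h = -7 + 4 = -3)
w(f) = 1/(10*f) (w(f) = 1/(5*(f + f)) = 1/(5*((2*f))) = (1/(2*f))/5 = 1/(10*f))
d = 6224 (d = 4 + (-16824 + 23044) = 4 + 6220 = 6224)
(-2720 + w(167))/(v + d) = (-2720 + (⅒)/167)/(-32484 + 6224) = (-2720 + (⅒)*(1/167))/(-26260) = (-2720 + 1/1670)*(-1/26260) = -4542399/1670*(-1/26260) = 4542399/43854200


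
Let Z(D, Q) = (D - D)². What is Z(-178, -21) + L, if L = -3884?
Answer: -3884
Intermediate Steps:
Z(D, Q) = 0 (Z(D, Q) = 0² = 0)
Z(-178, -21) + L = 0 - 3884 = -3884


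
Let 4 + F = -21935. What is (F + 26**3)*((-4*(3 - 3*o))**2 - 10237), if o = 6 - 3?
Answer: 42150943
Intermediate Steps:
F = -21939 (F = -4 - 21935 = -21939)
o = 3
(F + 26**3)*((-4*(3 - 3*o))**2 - 10237) = (-21939 + 26**3)*((-4*(3 - 3*3))**2 - 10237) = (-21939 + 17576)*((-4*(3 - 9))**2 - 10237) = -4363*((-4*(-6))**2 - 10237) = -4363*(24**2 - 10237) = -4363*(576 - 10237) = -4363*(-9661) = 42150943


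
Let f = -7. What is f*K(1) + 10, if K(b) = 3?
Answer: -11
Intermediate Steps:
f*K(1) + 10 = -7*3 + 10 = -21 + 10 = -11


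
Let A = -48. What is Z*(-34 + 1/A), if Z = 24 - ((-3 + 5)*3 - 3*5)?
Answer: -17963/16 ≈ -1122.7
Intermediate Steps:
Z = 33 (Z = 24 - (2*3 - 15) = 24 - (6 - 15) = 24 - 1*(-9) = 24 + 9 = 33)
Z*(-34 + 1/A) = 33*(-34 + 1/(-48)) = 33*(-34 - 1/48) = 33*(-1633/48) = -17963/16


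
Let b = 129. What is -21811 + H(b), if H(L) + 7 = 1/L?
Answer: -2814521/129 ≈ -21818.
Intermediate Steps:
H(L) = -7 + 1/L
-21811 + H(b) = -21811 + (-7 + 1/129) = -21811 - 902/129 = -2814521/129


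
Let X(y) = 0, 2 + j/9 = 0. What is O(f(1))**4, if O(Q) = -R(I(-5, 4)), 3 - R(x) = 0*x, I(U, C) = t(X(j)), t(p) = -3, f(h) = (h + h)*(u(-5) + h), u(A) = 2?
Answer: 81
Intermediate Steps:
j = -18 (j = -18 + 9*0 = -18 + 0 = -18)
f(h) = 2*h*(2 + h) (f(h) = (h + h)*(2 + h) = (2*h)*(2 + h) = 2*h*(2 + h))
I(U, C) = -3
R(x) = 3 (R(x) = 3 - 0*x = 3 - 1*0 = 3 + 0 = 3)
O(Q) = -3 (O(Q) = -1*3 = -3)
O(f(1))**4 = (-3)**4 = 81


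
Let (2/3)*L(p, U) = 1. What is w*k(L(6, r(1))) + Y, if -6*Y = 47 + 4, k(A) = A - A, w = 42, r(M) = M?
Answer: -17/2 ≈ -8.5000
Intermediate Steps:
L(p, U) = 3/2 (L(p, U) = (3/2)*1 = 3/2)
k(A) = 0
Y = -17/2 (Y = -(47 + 4)/6 = -⅙*51 = -17/2 ≈ -8.5000)
w*k(L(6, r(1))) + Y = 42*0 - 17/2 = 0 - 17/2 = -17/2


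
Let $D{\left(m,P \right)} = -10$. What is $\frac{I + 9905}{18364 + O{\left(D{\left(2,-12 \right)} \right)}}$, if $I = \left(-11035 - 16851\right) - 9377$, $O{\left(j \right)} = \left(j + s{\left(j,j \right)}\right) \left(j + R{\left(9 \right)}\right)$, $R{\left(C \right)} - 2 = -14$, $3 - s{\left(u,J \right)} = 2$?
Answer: $- \frac{13679}{9281} \approx -1.4739$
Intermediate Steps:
$s{\left(u,J \right)} = 1$ ($s{\left(u,J \right)} = 3 - 2 = 1$)
$R{\left(C \right)} = -12$ ($R{\left(C \right)} = 2 - 14 = -12$)
$O{\left(j \right)} = \left(1 + j\right) \left(-12 + j\right)$ ($O{\left(j \right)} = \left(j + 1\right) \left(j - 12\right) = \left(1 + j\right) \left(-12 + j\right)$)
$I = -37263$ ($I = -27886 - 9377 = -37263$)
$\frac{I + 9905}{18364 + O{\left(D{\left(2,-12 \right)} \right)}} = \frac{-37263 + 9905}{18364 - \left(-98 - 100\right)} = - \frac{27358}{18364 + \left(-12 + 100 + 110\right)} = - \frac{27358}{18364 + 198} = - \frac{27358}{18562} = \left(-27358\right) \frac{1}{18562} = - \frac{13679}{9281}$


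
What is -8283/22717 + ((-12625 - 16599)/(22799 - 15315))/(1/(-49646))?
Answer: 8239751080199/42503507 ≈ 1.9386e+5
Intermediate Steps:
-8283/22717 + ((-12625 - 16599)/(22799 - 15315))/(1/(-49646)) = -8283*1/22717 + (-29224/7484)/(-1/49646) = -8283/22717 - 29224*1/7484*(-49646) = -8283/22717 - 7306/1871*(-49646) = -8283/22717 + 362713676/1871 = 8239751080199/42503507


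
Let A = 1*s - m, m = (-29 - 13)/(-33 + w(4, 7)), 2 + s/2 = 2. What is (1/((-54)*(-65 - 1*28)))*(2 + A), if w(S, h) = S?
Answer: 8/72819 ≈ 0.00010986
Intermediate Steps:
s = 0 (s = -4 + 2*2 = -4 + 4 = 0)
m = 42/29 (m = (-29 - 13)/(-33 + 4) = -42/(-29) = -42*(-1/29) = 42/29 ≈ 1.4483)
A = -42/29 (A = 1*0 - 1*42/29 = 0 - 42/29 = -42/29 ≈ -1.4483)
(1/((-54)*(-65 - 1*28)))*(2 + A) = (1/((-54)*(-65 - 1*28)))*(2 - 42/29) = -1/(54*(-65 - 28))*(16/29) = -1/54/(-93)*(16/29) = -1/54*(-1/93)*(16/29) = (1/5022)*(16/29) = 8/72819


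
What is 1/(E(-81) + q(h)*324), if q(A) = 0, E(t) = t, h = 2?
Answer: -1/81 ≈ -0.012346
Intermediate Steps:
1/(E(-81) + q(h)*324) = 1/(-81 + 0*324) = 1/(-81 + 0) = 1/(-81) = -1/81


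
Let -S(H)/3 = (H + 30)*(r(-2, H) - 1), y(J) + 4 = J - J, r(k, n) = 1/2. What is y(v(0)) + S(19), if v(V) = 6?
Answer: 139/2 ≈ 69.500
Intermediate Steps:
r(k, n) = ½
y(J) = -4 (y(J) = -4 + (J - J) = -4 + 0 = -4)
S(H) = 45 + 3*H/2 (S(H) = -3*(H + 30)*(½ - 1) = -3*(30 + H)*(-1)/2 = -3*(-15 - H/2) = 45 + 3*H/2)
y(v(0)) + S(19) = -4 + (45 + (3/2)*19) = -4 + (45 + 57/2) = -4 + 147/2 = 139/2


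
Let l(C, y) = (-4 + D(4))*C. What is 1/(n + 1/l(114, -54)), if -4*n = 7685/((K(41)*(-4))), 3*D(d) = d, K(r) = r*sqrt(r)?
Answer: 2618998/2665038913 + 227491370*sqrt(41)/2665038913 ≈ 0.54756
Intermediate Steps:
K(r) = r**(3/2)
D(d) = d/3
l(C, y) = -8*C/3 (l(C, y) = (-4 + (1/3)*4)*C = (-4 + 4/3)*C = -8*C/3)
n = 7685*sqrt(41)/26896 (n = -7685/(4*(41**(3/2)*(-4))) = -7685/(4*((41*sqrt(41))*(-4))) = -7685/(4*((-164*sqrt(41)))) = -7685*(-sqrt(41)/6724)/4 = -(-7685)*sqrt(41)/26896 = 7685*sqrt(41)/26896 ≈ 1.8296)
1/(n + 1/l(114, -54)) = 1/(7685*sqrt(41)/26896 + 1/(-8/3*114)) = 1/(7685*sqrt(41)/26896 + 1/(-304)) = 1/(7685*sqrt(41)/26896 - 1/304) = 1/(-1/304 + 7685*sqrt(41)/26896)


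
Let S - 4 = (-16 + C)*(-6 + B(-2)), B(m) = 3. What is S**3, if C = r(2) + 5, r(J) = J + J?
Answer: 15625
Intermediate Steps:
r(J) = 2*J
C = 9 (C = 2*2 + 5 = 4 + 5 = 9)
S = 25 (S = 4 + (-16 + 9)*(-6 + 3) = 4 - 7*(-3) = 4 + 21 = 25)
S**3 = 25**3 = 15625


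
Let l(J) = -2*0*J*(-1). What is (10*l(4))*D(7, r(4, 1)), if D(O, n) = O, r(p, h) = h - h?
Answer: 0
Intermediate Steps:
r(p, h) = 0
l(J) = 0 (l(J) = -0*(-1) = -2*0 = 0)
(10*l(4))*D(7, r(4, 1)) = (10*0)*7 = 0*7 = 0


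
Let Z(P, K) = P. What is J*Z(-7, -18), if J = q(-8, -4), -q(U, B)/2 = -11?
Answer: -154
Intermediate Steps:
q(U, B) = 22 (q(U, B) = -2*(-11) = 22)
J = 22
J*Z(-7, -18) = 22*(-7) = -154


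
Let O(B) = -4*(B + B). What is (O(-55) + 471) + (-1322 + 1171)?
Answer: 760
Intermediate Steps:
O(B) = -8*B
(O(-55) + 471) + (-1322 + 1171) = (-8*(-55) + 471) + (-1322 + 1171) = (440 + 471) - 151 = 911 - 151 = 760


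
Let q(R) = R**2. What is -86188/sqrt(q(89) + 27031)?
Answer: -21547*sqrt(8738)/4369 ≈ -461.01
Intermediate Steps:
-86188/sqrt(q(89) + 27031) = -86188/sqrt(89**2 + 27031) = -86188/sqrt(7921 + 27031) = -86188*sqrt(8738)/17476 = -21547*sqrt(8738)/4369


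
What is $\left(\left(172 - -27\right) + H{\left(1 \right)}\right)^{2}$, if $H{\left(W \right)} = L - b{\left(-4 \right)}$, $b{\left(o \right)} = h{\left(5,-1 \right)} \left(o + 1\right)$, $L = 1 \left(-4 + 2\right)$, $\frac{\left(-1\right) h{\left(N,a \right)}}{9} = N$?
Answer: $3844$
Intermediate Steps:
$h{\left(N,a \right)} = - 9 N$
$L = -2$ ($L = 1 \left(-2\right) = -2$)
$b{\left(o \right)} = -45 - 45 o$ ($b{\left(o \right)} = \left(-9\right) 5 \left(o + 1\right) = - 45 \left(1 + o\right) = -45 - 45 o$)
$H{\left(W \right)} = -137$ ($H{\left(W \right)} = -2 - \left(-45 - -180\right) = -2 - \left(-45 + 180\right) = -2 - 135 = -137$)
$\left(\left(172 - -27\right) + H{\left(1 \right)}\right)^{2} = \left(\left(172 - -27\right) - 137\right)^{2} = \left(\left(172 + 27\right) - 137\right)^{2} = \left(199 - 137\right)^{2} = 62^{2} = 3844$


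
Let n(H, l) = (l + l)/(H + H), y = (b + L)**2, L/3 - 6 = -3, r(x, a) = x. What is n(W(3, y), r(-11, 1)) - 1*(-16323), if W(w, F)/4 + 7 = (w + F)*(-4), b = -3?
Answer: 10642607/652 ≈ 16323.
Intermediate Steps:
L = 9 (L = 18 + 3*(-3) = 18 - 9 = 9)
y = 36 (y = (-3 + 9)**2 = 6**2 = 36)
W(w, F) = -28 - 16*F - 16*w (W(w, F) = -28 + 4*((w + F)*(-4)) = -28 + 4*((F + w)*(-4)) = -28 + 4*(-4*F - 4*w) = -28 + (-16*F - 16*w) = -28 - 16*F - 16*w)
n(H, l) = l/H (n(H, l) = (2*l)/((2*H)) = (2*l)*(1/(2*H)) = l/H)
n(W(3, y), r(-11, 1)) - 1*(-16323) = -11/(-28 - 16*36 - 16*3) - 1*(-16323) = -11/(-28 - 576 - 48) + 16323 = -11/(-652) + 16323 = -11*(-1/652) + 16323 = 11/652 + 16323 = 10642607/652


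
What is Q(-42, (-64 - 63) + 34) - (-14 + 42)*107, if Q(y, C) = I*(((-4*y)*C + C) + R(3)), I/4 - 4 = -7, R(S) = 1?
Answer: 185596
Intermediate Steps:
I = -12 (I = 16 + 4*(-7) = 16 - 28 = -12)
Q(y, C) = -12 - 12*C + 48*C*y (Q(y, C) = -12*(((-4*y)*C + C) + 1) = -12*((-4*C*y + C) + 1) = -12*((C - 4*C*y) + 1) = -12*(1 + C - 4*C*y) = -12 - 12*C + 48*C*y)
Q(-42, (-64 - 63) + 34) - (-14 + 42)*107 = (-12 - 12*((-64 - 63) + 34) + 48*((-64 - 63) + 34)*(-42)) - (-14 + 42)*107 = (-12 - 12*(-127 + 34) + 48*(-127 + 34)*(-42)) - 28*107 = (-12 - 12*(-93) + 48*(-93)*(-42)) - 1*2996 = (-12 + 1116 + 187488) - 2996 = 188592 - 2996 = 185596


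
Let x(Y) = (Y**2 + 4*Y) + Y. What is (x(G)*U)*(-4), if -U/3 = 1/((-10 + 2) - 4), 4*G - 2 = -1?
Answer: -21/16 ≈ -1.3125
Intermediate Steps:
G = 1/4 (G = 1/2 + (1/4)*(-1) = 1/2 - 1/4 = 1/4 ≈ 0.25000)
x(Y) = Y**2 + 5*Y
U = 1/4 (U = -3/((-10 + 2) - 4) = -3/(-8 - 4) = -3/(-12) = -3*(-1/12) = 1/4 ≈ 0.25000)
(x(G)*U)*(-4) = (((5 + 1/4)/4)*(1/4))*(-4) = (((1/4)*(21/4))*(1/4))*(-4) = ((21/16)*(1/4))*(-4) = (21/64)*(-4) = -21/16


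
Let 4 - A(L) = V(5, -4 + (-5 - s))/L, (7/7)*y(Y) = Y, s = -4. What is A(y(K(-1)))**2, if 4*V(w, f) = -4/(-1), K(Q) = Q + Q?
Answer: 81/4 ≈ 20.250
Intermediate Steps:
K(Q) = 2*Q
y(Y) = Y
V(w, f) = 1 (V(w, f) = (-4/(-1))/4 = (-4*(-1))/4 = (1/4)*4 = 1)
A(L) = 4 - 1/L
A(y(K(-1)))**2 = (4 - 1/(2*(-1)))**2 = (4 - 1/(-2))**2 = (4 - 1*(-1/2))**2 = (4 + 1/2)**2 = (9/2)**2 = 81/4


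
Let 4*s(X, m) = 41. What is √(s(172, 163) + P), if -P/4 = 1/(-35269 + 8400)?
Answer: 3*√3288899945/53738 ≈ 3.2016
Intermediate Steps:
s(X, m) = 41/4 (s(X, m) = (¼)*41 = 41/4)
P = 4/26869 (P = -4/(-35269 + 8400) = -4/(-26869) = -4*(-1/26869) = 4/26869 ≈ 0.00014887)
√(s(172, 163) + P) = √(41/4 + 4/26869) = √(1101645/107476) = 3*√3288899945/53738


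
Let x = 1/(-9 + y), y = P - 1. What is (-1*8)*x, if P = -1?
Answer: 8/11 ≈ 0.72727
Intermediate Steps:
y = -2 (y = -1 - 1 = -2)
x = -1/11 (x = 1/(-9 - 2) = 1/(-11) = -1/11 ≈ -0.090909)
(-1*8)*x = -1*8*(-1/11) = -8*(-1/11) = 8/11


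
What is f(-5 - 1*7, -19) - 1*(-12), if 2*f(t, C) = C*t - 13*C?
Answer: 499/2 ≈ 249.50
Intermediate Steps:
f(t, C) = -13*C/2 + C*t/2 (f(t, C) = (C*t - 13*C)/2 = (-13*C + C*t)/2 = -13*C/2 + C*t/2)
f(-5 - 1*7, -19) - 1*(-12) = (1/2)*(-19)*(-13 + (-5 - 1*7)) - 1*(-12) = (1/2)*(-19)*(-13 + (-5 - 7)) + 12 = (1/2)*(-19)*(-13 - 12) + 12 = (1/2)*(-19)*(-25) + 12 = 475/2 + 12 = 499/2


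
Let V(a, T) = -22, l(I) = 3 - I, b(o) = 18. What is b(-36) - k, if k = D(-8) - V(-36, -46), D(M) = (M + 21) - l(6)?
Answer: -20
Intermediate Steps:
D(M) = 24 + M (D(M) = (M + 21) - (3 - 1*6) = (21 + M) - (3 - 6) = (21 + M) - 1*(-3) = (21 + M) + 3 = 24 + M)
k = 38 (k = (24 - 8) - 1*(-22) = 16 + 22 = 38)
b(-36) - k = 18 - 1*38 = 18 - 38 = -20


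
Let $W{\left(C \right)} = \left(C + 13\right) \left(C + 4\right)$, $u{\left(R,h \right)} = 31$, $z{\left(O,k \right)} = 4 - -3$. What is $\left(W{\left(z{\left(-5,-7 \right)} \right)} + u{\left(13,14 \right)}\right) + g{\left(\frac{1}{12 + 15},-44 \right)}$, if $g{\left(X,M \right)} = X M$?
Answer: $\frac{6733}{27} \approx 249.37$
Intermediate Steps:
$z{\left(O,k \right)} = 7$ ($z{\left(O,k \right)} = 4 + 3 = 7$)
$W{\left(C \right)} = \left(4 + C\right) \left(13 + C\right)$ ($W{\left(C \right)} = \left(13 + C\right) \left(4 + C\right) = \left(4 + C\right) \left(13 + C\right)$)
$g{\left(X,M \right)} = M X$
$\left(W{\left(z{\left(-5,-7 \right)} \right)} + u{\left(13,14 \right)}\right) + g{\left(\frac{1}{12 + 15},-44 \right)} = \left(\left(52 + 7^{2} + 17 \cdot 7\right) + 31\right) - \frac{44}{12 + 15} = \left(\left(52 + 49 + 119\right) + 31\right) - \frac{44}{27} = \left(220 + 31\right) - \frac{44}{27} = 251 - \frac{44}{27} = \frac{6733}{27}$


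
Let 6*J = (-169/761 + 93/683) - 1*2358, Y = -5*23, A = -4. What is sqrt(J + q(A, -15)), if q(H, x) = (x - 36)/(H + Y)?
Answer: I*sqrt(46771773618711603)/10915023 ≈ 19.814*I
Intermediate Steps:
Y = -115
q(H, x) = (-36 + x)/(-115 + H) (q(H, x) = (x - 36)/(H - 115) = (-36 + x)/(-115 + H))
J = -612822904/1559289 (J = ((-169/761 + 93/683) - 1*2358)/6 = ((-169*1/761 + 93*(1/683)) - 2358)/6 = ((-169/761 + 93/683) - 2358)/6 = (-44654/519763 - 2358)/6 = (1/6)*(-1225645808/519763) = -612822904/1559289 ≈ -393.01)
sqrt(J + q(A, -15)) = sqrt(-612822904/1559289 + (-36 - 15)/(-115 - 4)) = sqrt(-612822904/1559289 - 51/(-119)) = sqrt(-612822904/1559289 - 1/119*(-51)) = sqrt(-612822904/1559289 + 3/7) = sqrt(-4285082461/10915023) = I*sqrt(46771773618711603)/10915023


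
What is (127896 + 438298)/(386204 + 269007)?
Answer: 566194/655211 ≈ 0.86414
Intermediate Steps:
(127896 + 438298)/(386204 + 269007) = 566194/655211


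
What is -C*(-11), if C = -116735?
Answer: -1284085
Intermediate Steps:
-C*(-11) = -(-116735)*(-11) = -1*1284085 = -1284085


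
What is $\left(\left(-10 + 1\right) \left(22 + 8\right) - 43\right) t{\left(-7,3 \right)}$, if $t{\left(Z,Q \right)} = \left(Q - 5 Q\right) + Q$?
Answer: $2817$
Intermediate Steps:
$t{\left(Z,Q \right)} = - 3 Q$ ($t{\left(Z,Q \right)} = - 4 Q + Q = - 3 Q$)
$\left(\left(-10 + 1\right) \left(22 + 8\right) - 43\right) t{\left(-7,3 \right)} = \left(\left(-10 + 1\right) \left(22 + 8\right) - 43\right) \left(\left(-3\right) 3\right) = \left(\left(-9\right) 30 - 43\right) \left(-9\right) = \left(-270 - 43\right) \left(-9\right) = \left(-313\right) \left(-9\right) = 2817$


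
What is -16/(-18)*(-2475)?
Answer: -2200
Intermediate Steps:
-16/(-18)*(-2475) = -16*(-1/18)*(-2475) = (8/9)*(-2475) = -2200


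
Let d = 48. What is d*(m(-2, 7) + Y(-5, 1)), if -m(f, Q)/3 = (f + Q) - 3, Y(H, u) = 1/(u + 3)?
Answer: -276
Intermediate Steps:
Y(H, u) = 1/(3 + u)
m(f, Q) = 9 - 3*Q - 3*f (m(f, Q) = -3*((f + Q) - 3) = -3*((Q + f) - 3) = -3*(-3 + Q + f) = 9 - 3*Q - 3*f)
d*(m(-2, 7) + Y(-5, 1)) = 48*((9 - 3*7 - 3*(-2)) + 1/(3 + 1)) = 48*((9 - 21 + 6) + 1/4) = 48*(-6 + ¼) = 48*(-23/4) = -276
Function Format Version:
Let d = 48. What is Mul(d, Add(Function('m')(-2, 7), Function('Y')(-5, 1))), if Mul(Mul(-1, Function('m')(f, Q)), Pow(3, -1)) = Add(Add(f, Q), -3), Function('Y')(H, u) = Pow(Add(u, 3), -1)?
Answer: -276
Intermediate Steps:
Function('Y')(H, u) = Pow(Add(3, u), -1)
Function('m')(f, Q) = Add(9, Mul(-3, Q), Mul(-3, f)) (Function('m')(f, Q) = Mul(-3, Add(Add(f, Q), -3)) = Mul(-3, Add(Add(Q, f), -3)) = Mul(-3, Add(-3, Q, f)) = Add(9, Mul(-3, Q), Mul(-3, f)))
Mul(d, Add(Function('m')(-2, 7), Function('Y')(-5, 1))) = Mul(48, Add(Add(9, Mul(-3, 7), Mul(-3, -2)), Pow(Add(3, 1), -1))) = Mul(48, Add(Add(9, -21, 6), Pow(4, -1))) = Mul(48, Add(-6, Rational(1, 4))) = Mul(48, Rational(-23, 4)) = -276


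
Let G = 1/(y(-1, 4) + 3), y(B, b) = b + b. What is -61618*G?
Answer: -61618/11 ≈ -5601.6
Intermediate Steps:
y(B, b) = 2*b
G = 1/11 (G = 1/(2*4 + 3) = 1/(8 + 3) = 1/11 ≈ 0.090909)
-61618*G = -61618*1/11 = -61618/11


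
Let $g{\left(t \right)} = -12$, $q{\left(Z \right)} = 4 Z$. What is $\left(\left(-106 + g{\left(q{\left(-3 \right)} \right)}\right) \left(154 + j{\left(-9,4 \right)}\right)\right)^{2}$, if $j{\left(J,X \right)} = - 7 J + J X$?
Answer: $456164164$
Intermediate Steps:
$\left(\left(-106 + g{\left(q{\left(-3 \right)} \right)}\right) \left(154 + j{\left(-9,4 \right)}\right)\right)^{2} = \left(\left(-106 - 12\right) \left(154 - 9 \left(-7 + 4\right)\right)\right)^{2} = \left(- 118 \left(154 - -27\right)\right)^{2} = \left(- 118 \left(154 + 27\right)\right)^{2} = \left(\left(-118\right) 181\right)^{2} = \left(-21358\right)^{2} = 456164164$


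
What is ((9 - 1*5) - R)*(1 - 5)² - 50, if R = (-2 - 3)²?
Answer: -386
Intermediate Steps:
R = 25 (R = (-5)² = 25)
((9 - 1*5) - R)*(1 - 5)² - 50 = ((9 - 1*5) - 1*25)*(1 - 5)² - 50 = ((9 - 5) - 25)*(-4)² - 50 = (4 - 25)*16 - 50 = -21*16 - 50 = -336 - 50 = -386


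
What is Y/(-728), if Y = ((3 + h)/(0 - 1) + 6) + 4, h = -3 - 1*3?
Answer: -1/56 ≈ -0.017857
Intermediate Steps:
h = -6 (h = -3 - 3 = -6)
Y = 13 (Y = ((3 - 6)/(0 - 1) + 6) + 4 = (-3/(-1) + 6) + 4 = (-3*(-1) + 6) + 4 = (3 + 6) + 4 = 9 + 4 = 13)
Y/(-728) = 13/(-728) = -1/728*13 = -1/56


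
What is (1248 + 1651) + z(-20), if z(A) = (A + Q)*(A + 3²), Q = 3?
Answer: 3086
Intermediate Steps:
z(A) = (3 + A)*(9 + A) (z(A) = (A + 3)*(A + 3²) = (3 + A)*(A + 9) = (3 + A)*(9 + A))
(1248 + 1651) + z(-20) = (1248 + 1651) + (27 + (-20)² + 12*(-20)) = 2899 + (27 + 400 - 240) = 2899 + 187 = 3086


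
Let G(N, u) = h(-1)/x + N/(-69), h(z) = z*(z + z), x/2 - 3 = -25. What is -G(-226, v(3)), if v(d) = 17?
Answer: -4903/1518 ≈ -3.2299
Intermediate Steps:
x = -44 (x = 6 + 2*(-25) = 6 - 50 = -44)
h(z) = 2*z² (h(z) = z*(2*z) = 2*z²)
G(N, u) = -1/22 - N/69 (G(N, u) = (2*(-1)²)/(-44) + N/(-69) = (2*1)*(-1/44) + N*(-1/69) = 2*(-1/44) - N/69 = -1/22 - N/69)
-G(-226, v(3)) = -(-1/22 - 1/69*(-226)) = -(-1/22 + 226/69) = -1*4903/1518 = -4903/1518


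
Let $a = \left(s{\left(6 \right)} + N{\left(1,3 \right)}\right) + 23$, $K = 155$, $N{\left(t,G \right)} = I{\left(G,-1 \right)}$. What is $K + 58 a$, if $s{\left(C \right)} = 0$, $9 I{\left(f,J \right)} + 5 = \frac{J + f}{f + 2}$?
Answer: $\frac{65671}{45} \approx 1459.4$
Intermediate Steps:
$I{\left(f,J \right)} = - \frac{5}{9} + \frac{J + f}{9 \left(2 + f\right)}$ ($I{\left(f,J \right)} = - \frac{5}{9} + \frac{\left(J + f\right) \frac{1}{f + 2}}{9} = - \frac{5}{9} + \frac{\left(J + f\right) \frac{1}{2 + f}}{9} = - \frac{5}{9} + \frac{\frac{1}{2 + f} \left(J + f\right)}{9} = - \frac{5}{9} + \frac{J + f}{9 \left(2 + f\right)}$)
$N{\left(t,G \right)} = \frac{-11 - 4 G}{9 \left(2 + G\right)}$ ($N{\left(t,G \right)} = \frac{-10 - 1 - 4 G}{9 \left(2 + G\right)} = \frac{-11 - 4 G}{9 \left(2 + G\right)}$)
$a = \frac{1012}{45}$ ($a = \left(0 + \frac{-11 - 12}{9 \left(2 + 3\right)}\right) + 23 = \left(0 + \frac{-11 - 12}{9 \cdot 5}\right) + 23 = \left(0 + \frac{1}{9} \cdot \frac{1}{5} \left(-23\right)\right) + 23 = \left(0 - \frac{23}{45}\right) + 23 = - \frac{23}{45} + 23 = \frac{1012}{45} \approx 22.489$)
$K + 58 a = 155 + 58 \cdot \frac{1012}{45} = 155 + \frac{58696}{45} = \frac{65671}{45}$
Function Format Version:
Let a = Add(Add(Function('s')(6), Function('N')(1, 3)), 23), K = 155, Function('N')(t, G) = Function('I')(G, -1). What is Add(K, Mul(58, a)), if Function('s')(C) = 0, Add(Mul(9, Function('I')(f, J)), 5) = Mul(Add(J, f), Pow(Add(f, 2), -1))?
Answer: Rational(65671, 45) ≈ 1459.4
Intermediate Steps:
Function('I')(f, J) = Add(Rational(-5, 9), Mul(Rational(1, 9), Pow(Add(2, f), -1), Add(J, f))) (Function('I')(f, J) = Add(Rational(-5, 9), Mul(Rational(1, 9), Mul(Add(J, f), Pow(Add(f, 2), -1)))) = Add(Rational(-5, 9), Mul(Rational(1, 9), Mul(Add(J, f), Pow(Add(2, f), -1)))) = Add(Rational(-5, 9), Mul(Rational(1, 9), Mul(Pow(Add(2, f), -1), Add(J, f)))) = Add(Rational(-5, 9), Mul(Rational(1, 9), Pow(Add(2, f), -1), Add(J, f))))
Function('N')(t, G) = Mul(Rational(1, 9), Pow(Add(2, G), -1), Add(-11, Mul(-4, G))) (Function('N')(t, G) = Mul(Rational(1, 9), Pow(Add(2, G), -1), Add(-10, -1, Mul(-4, G))) = Mul(Rational(1, 9), Pow(Add(2, G), -1), Add(-11, Mul(-4, G))))
a = Rational(1012, 45) (a = Add(Add(0, Mul(Rational(1, 9), Pow(Add(2, 3), -1), Add(-11, Mul(-4, 3)))), 23) = Add(Add(0, Mul(Rational(1, 9), Pow(5, -1), Add(-11, -12))), 23) = Add(Add(0, Mul(Rational(1, 9), Rational(1, 5), -23)), 23) = Add(Add(0, Rational(-23, 45)), 23) = Add(Rational(-23, 45), 23) = Rational(1012, 45) ≈ 22.489)
Add(K, Mul(58, a)) = Add(155, Mul(58, Rational(1012, 45))) = Add(155, Rational(58696, 45)) = Rational(65671, 45)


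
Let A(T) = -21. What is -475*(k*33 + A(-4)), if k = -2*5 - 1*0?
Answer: 166725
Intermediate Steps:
k = -10 (k = -10 + 0 = -10)
-475*(k*33 + A(-4)) = -475*(-10*33 - 21) = -475*(-330 - 21) = -475*(-351) = 166725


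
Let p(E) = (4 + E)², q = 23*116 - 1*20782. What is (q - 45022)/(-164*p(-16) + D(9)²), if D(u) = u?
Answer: 63136/23535 ≈ 2.6826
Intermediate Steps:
q = -18114 (q = 2668 - 20782 = -18114)
(q - 45022)/(-164*p(-16) + D(9)²) = (-18114 - 45022)/(-164*(4 - 16)² + 9²) = -63136/(-164*(-12)² + 81) = -63136/(-164*144 + 81) = -63136/(-23616 + 81) = -63136/(-23535) = -63136*(-1/23535) = 63136/23535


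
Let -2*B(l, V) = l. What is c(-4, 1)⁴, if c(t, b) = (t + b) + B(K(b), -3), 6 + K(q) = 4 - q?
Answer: 81/16 ≈ 5.0625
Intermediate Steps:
K(q) = -2 - q (K(q) = -6 + (4 - q) = -2 - q)
B(l, V) = -l/2
c(t, b) = 1 + t + 3*b/2 (c(t, b) = (t + b) - (-2 - b)/2 = (b + t) + (1 + b/2) = 1 + t + 3*b/2)
c(-4, 1)⁴ = (1 - 4 + (3/2)*1)⁴ = (1 - 4 + 3/2)⁴ = (-3/2)⁴ = 81/16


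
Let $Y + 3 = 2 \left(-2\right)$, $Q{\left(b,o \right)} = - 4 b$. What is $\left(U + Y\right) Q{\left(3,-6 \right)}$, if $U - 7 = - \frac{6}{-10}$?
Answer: $- \frac{36}{5} \approx -7.2$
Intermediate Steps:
$Y = -7$ ($Y = -3 + 2 \left(-2\right) = -3 - 4 = -7$)
$U = \frac{38}{5}$ ($U = 7 - \frac{6}{-10} = 7 - - \frac{3}{5} = 7 + \frac{3}{5} = \frac{38}{5} \approx 7.6$)
$\left(U + Y\right) Q{\left(3,-6 \right)} = \left(\frac{38}{5} - 7\right) \left(\left(-4\right) 3\right) = \frac{3}{5} \left(-12\right) = - \frac{36}{5}$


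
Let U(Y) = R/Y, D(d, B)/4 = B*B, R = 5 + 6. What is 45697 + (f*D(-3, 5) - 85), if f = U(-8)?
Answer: 90949/2 ≈ 45475.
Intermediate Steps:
R = 11
D(d, B) = 4*B² (D(d, B) = 4*(B*B) = 4*B²)
U(Y) = 11/Y
f = -11/8 (f = 11/(-8) = 11*(-⅛) = -11/8 ≈ -1.3750)
45697 + (f*D(-3, 5) - 85) = 45697 + (-11*5²/2 - 85) = 45697 + (-11*25/2 - 85) = 45697 + (-11/8*100 - 85) = 45697 + (-275/2 - 85) = 45697 - 445/2 = 90949/2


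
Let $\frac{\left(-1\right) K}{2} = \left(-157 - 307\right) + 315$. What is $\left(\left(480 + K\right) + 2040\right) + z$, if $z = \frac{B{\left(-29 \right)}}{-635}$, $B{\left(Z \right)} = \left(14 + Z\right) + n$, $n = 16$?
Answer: $\frac{1789429}{635} \approx 2818.0$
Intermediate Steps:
$K = 298$ ($K = - 2 \left(\left(-157 - 307\right) + 315\right) = - 2 \left(-464 + 315\right) = \left(-2\right) \left(-149\right) = 298$)
$B{\left(Z \right)} = 30 + Z$ ($B{\left(Z \right)} = \left(14 + Z\right) + 16 = 30 + Z$)
$z = - \frac{1}{635}$ ($z = \frac{30 - 29}{-635} = 1 \left(- \frac{1}{635}\right) = - \frac{1}{635} \approx -0.0015748$)
$\left(\left(480 + K\right) + 2040\right) + z = \left(\left(480 + 298\right) + 2040\right) - \frac{1}{635} = \left(778 + 2040\right) - \frac{1}{635} = 2818 - \frac{1}{635} = \frac{1789429}{635}$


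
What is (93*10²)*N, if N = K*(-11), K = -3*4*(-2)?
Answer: -2455200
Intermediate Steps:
K = 24 (K = -12*(-2) = 24)
N = -264 (N = 24*(-11) = -264)
(93*10²)*N = (93*10²)*(-264) = (93*100)*(-264) = 9300*(-264) = -2455200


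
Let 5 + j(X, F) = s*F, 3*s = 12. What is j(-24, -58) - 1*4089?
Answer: -4326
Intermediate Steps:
s = 4 (s = (⅓)*12 = 4)
j(X, F) = -5 + 4*F
j(-24, -58) - 1*4089 = (-5 + 4*(-58)) - 1*4089 = (-5 - 232) - 4089 = -237 - 4089 = -4326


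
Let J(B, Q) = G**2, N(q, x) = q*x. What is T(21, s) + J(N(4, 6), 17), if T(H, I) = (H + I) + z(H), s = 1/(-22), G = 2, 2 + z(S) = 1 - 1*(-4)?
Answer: 615/22 ≈ 27.955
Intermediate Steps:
z(S) = 3 (z(S) = -2 + (1 - 1*(-4)) = -2 + (1 + 4) = -2 + 5 = 3)
s = -1/22 ≈ -0.045455
T(H, I) = 3 + H + I (T(H, I) = (H + I) + 3 = 3 + H + I)
J(B, Q) = 4 (J(B, Q) = 2**2 = 4)
T(21, s) + J(N(4, 6), 17) = (3 + 21 - 1/22) + 4 = 527/22 + 4 = 615/22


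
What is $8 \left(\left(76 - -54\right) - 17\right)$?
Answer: $904$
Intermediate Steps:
$8 \left(\left(76 - -54\right) - 17\right) = 8 \left(\left(76 + 54\right) - 17\right) = 8 \left(130 - 17\right) = 8 \cdot 113 = 904$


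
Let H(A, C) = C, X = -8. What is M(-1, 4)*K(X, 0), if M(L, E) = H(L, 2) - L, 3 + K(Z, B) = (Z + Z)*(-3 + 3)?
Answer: -9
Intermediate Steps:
K(Z, B) = -3 (K(Z, B) = -3 + (Z + Z)*(-3 + 3) = -3 + (2*Z)*0 = -3 + 0 = -3)
M(L, E) = 2 - L
M(-1, 4)*K(X, 0) = (2 - 1*(-1))*(-3) = (2 + 1)*(-3) = 3*(-3) = -9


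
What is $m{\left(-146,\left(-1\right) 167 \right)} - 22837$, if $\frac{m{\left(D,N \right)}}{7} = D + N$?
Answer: $-25028$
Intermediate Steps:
$m{\left(D,N \right)} = 7 D + 7 N$ ($m{\left(D,N \right)} = 7 \left(D + N\right) = 7 D + 7 N$)
$m{\left(-146,\left(-1\right) 167 \right)} - 22837 = \left(7 \left(-146\right) + 7 \left(\left(-1\right) 167\right)\right) - 22837 = \left(-1022 + 7 \left(-167\right)\right) - 22837 = \left(-1022 - 1169\right) - 22837 = -2191 - 22837 = -25028$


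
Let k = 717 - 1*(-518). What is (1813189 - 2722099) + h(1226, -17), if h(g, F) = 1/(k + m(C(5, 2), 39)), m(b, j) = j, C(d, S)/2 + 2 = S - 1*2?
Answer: -1157951339/1274 ≈ -9.0891e+5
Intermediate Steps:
C(d, S) = -8 + 2*S (C(d, S) = -4 + 2*(S - 1*2) = -4 + 2*(S - 2) = -4 + 2*(-2 + S) = -4 + (-4 + 2*S) = -8 + 2*S)
k = 1235 (k = 717 + 518 = 1235)
h(g, F) = 1/1274 (h(g, F) = 1/(1235 + 39) = 1/1274)
(1813189 - 2722099) + h(1226, -17) = (1813189 - 2722099) + 1/1274 = -908910 + 1/1274 = -1157951339/1274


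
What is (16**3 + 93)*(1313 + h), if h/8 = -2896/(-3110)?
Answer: 8601269511/1555 ≈ 5.5314e+6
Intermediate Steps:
h = 11584/1555 (h = 8*(-2896/(-3110)) = 8*(-2896*(-1/3110)) = 8*(1448/1555) = 11584/1555 ≈ 7.4495)
(16**3 + 93)*(1313 + h) = (16**3 + 93)*(1313 + 11584/1555) = (4096 + 93)*(2053299/1555) = 4189*(2053299/1555) = 8601269511/1555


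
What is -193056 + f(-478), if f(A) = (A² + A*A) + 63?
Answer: 263975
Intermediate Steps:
f(A) = 63 + 2*A² (f(A) = (A² + A²) + 63 = 2*A² + 63 = 63 + 2*A²)
-193056 + f(-478) = -193056 + (63 + 2*(-478)²) = -193056 + (63 + 2*228484) = -193056 + (63 + 456968) = -193056 + 457031 = 263975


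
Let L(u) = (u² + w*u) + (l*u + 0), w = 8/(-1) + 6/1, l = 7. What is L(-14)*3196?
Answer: 402696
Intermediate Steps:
w = -2 (w = 8*(-1) + 6*1 = -8 + 6 = -2)
L(u) = u² + 5*u (L(u) = (u² - 2*u) + (7*u + 0) = (u² - 2*u) + 7*u = u² + 5*u)
L(-14)*3196 = -14*(5 - 14)*3196 = -14*(-9)*3196 = 126*3196 = 402696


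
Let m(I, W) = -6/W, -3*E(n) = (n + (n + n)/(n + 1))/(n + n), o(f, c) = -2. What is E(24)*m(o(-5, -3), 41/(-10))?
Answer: -54/205 ≈ -0.26341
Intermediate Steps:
E(n) = -(n + 2*n/(1 + n))/(6*n) (E(n) = -(n + (n + n)/(n + 1))/(3*(n + n)) = -(n + (2*n)/(1 + n))/(3*(2*n)) = -(n + 2*n/(1 + n))*1/(2*n)/3 = -(n + 2*n/(1 + n))/(6*n))
E(24)*m(o(-5, -3), 41/(-10)) = ((-3 - 1*24)/(6*(1 + 24)))*(-6/(41/(-10))) = ((1/6)*(-3 - 24)/25)*(-6/(41*(-1/10))) = ((1/6)*(1/25)*(-27))*(-6/(-41/10)) = -(-27)*(-10)/(25*41) = -9/50*60/41 = -54/205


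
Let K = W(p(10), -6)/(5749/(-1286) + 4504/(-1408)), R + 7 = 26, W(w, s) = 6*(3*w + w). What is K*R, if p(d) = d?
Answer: -172015360/289307 ≈ -594.58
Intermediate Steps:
W(w, s) = 24*w (W(w, s) = 6*(4*w) = 24*w)
R = 19 (R = -7 + 26 = 19)
K = -9053440/289307 (K = (24*10)/(5749/(-1286) + 4504/(-1408)) = 240/(5749*(-1/1286) + 4504*(-1/1408)) = 240/(-5749/1286 - 563/176) = 240/(-867921/113168) = 240*(-113168/867921) = -9053440/289307 ≈ -31.294)
K*R = -9053440/289307*19 = -172015360/289307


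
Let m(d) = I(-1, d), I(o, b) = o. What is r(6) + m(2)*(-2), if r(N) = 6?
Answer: 8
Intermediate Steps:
m(d) = -1
r(6) + m(2)*(-2) = 6 - 1*(-2) = 6 + 2 = 8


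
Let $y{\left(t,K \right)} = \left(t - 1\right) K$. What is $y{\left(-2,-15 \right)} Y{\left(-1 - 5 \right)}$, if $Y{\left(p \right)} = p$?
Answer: $-270$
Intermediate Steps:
$y{\left(t,K \right)} = K \left(-1 + t\right)$ ($y{\left(t,K \right)} = \left(-1 + t\right) K = K \left(-1 + t\right)$)
$y{\left(-2,-15 \right)} Y{\left(-1 - 5 \right)} = - 15 \left(-1 - 2\right) \left(-1 - 5\right) = \left(-15\right) \left(-3\right) \left(-6\right) = 45 \left(-6\right) = -270$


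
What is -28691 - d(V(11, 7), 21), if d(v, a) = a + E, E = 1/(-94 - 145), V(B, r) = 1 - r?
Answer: -6862167/239 ≈ -28712.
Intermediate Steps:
E = -1/239 (E = 1/(-239) = -1/239 ≈ -0.0041841)
d(v, a) = -1/239 + a (d(v, a) = a - 1/239 = -1/239 + a)
-28691 - d(V(11, 7), 21) = -28691 - (-1/239 + 21) = -28691 - 1*5018/239 = -28691 - 5018/239 = -6862167/239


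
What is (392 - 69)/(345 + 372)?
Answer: 323/717 ≈ 0.45049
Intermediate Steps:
(392 - 69)/(345 + 372) = 323/717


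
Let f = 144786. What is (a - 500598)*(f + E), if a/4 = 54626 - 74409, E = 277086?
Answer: -244571854560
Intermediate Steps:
a = -79132 (a = 4*(54626 - 74409) = 4*(-19783) = -79132)
(a - 500598)*(f + E) = (-79132 - 500598)*(144786 + 277086) = -579730*421872 = -244571854560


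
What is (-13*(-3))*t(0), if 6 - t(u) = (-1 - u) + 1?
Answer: 234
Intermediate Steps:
t(u) = 6 + u (t(u) = 6 - ((-1 - u) + 1) = 6 - (-1)*u = 6 + u)
(-13*(-3))*t(0) = (-13*(-3))*(6 + 0) = 39*6 = 234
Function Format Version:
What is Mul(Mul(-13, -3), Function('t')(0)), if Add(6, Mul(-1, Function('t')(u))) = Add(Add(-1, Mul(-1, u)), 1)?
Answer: 234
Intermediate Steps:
Function('t')(u) = Add(6, u) (Function('t')(u) = Add(6, Mul(-1, Add(Add(-1, Mul(-1, u)), 1))) = Add(6, Mul(-1, Mul(-1, u))) = Add(6, u))
Mul(Mul(-13, -3), Function('t')(0)) = Mul(Mul(-13, -3), Add(6, 0)) = Mul(39, 6) = 234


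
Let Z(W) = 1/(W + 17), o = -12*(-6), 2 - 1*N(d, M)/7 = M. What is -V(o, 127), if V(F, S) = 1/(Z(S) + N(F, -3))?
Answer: -144/5041 ≈ -0.028566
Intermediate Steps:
N(d, M) = 14 - 7*M
o = 72
Z(W) = 1/(17 + W)
V(F, S) = 1/(35 + 1/(17 + S)) (V(F, S) = 1/(1/(17 + S) + (14 - 7*(-3))) = 1/(1/(17 + S) + (14 + 21)) = 1/(1/(17 + S) + 35) = 1/(35 + 1/(17 + S)))
-V(o, 127) = -(17 + 127)/(596 + 35*127) = -144/(596 + 4445) = -144/5041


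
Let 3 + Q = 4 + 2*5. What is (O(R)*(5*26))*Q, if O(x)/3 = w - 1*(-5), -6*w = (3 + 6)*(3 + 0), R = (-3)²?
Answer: 2145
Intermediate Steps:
R = 9
Q = 11 (Q = -3 + (4 + 2*5) = -3 + (4 + 10) = -3 + 14 = 11)
w = -9/2 (w = -(3 + 6)*(3 + 0)/6 = -3*3/2 = -⅙*27 = -9/2 ≈ -4.5000)
O(x) = 3/2 (O(x) = 3*(-9/2 - 1*(-5)) = 3*(-9/2 + 5) = 3*(½) = 3/2)
(O(R)*(5*26))*Q = (3*(5*26)/2)*11 = ((3/2)*130)*11 = 195*11 = 2145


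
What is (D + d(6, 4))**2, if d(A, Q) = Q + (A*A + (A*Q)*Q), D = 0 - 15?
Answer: 14641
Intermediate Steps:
D = -15
d(A, Q) = Q + A**2 + A*Q**2 (d(A, Q) = Q + (A**2 + A*Q**2) = Q + A**2 + A*Q**2)
(D + d(6, 4))**2 = (-15 + (4 + 6**2 + 6*4**2))**2 = (-15 + (4 + 36 + 6*16))**2 = (-15 + (4 + 36 + 96))**2 = (-15 + 136)**2 = 121**2 = 14641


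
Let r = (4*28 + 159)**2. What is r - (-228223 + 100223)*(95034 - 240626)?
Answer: -18635702559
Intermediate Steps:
r = 73441 (r = (112 + 159)**2 = 271**2 = 73441)
r - (-228223 + 100223)*(95034 - 240626) = 73441 - (-228223 + 100223)*(95034 - 240626) = 73441 - (-128000)*(-145592) = 73441 - 1*18635776000 = 73441 - 18635776000 = -18635702559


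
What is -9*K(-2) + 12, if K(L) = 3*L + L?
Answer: 84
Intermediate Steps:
K(L) = 4*L
-9*K(-2) + 12 = -36*(-2) + 12 = -9*(-8) + 12 = 72 + 12 = 84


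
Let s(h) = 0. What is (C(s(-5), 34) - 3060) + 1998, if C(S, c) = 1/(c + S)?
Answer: -36107/34 ≈ -1062.0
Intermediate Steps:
C(S, c) = 1/(S + c)
(C(s(-5), 34) - 3060) + 1998 = (1/(0 + 34) - 3060) + 1998 = (1/34 - 3060) + 1998 = -104039/34 + 1998 = -36107/34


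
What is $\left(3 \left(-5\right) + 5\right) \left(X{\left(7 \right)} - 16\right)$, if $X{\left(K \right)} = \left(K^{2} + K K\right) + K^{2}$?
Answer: $-1310$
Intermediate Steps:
$X{\left(K \right)} = 3 K^{2}$ ($X{\left(K \right)} = \left(K^{2} + K^{2}\right) + K^{2} = 2 K^{2} + K^{2} = 3 K^{2}$)
$\left(3 \left(-5\right) + 5\right) \left(X{\left(7 \right)} - 16\right) = \left(3 \left(-5\right) + 5\right) \left(3 \cdot 7^{2} - 16\right) = \left(-15 + 5\right) \left(3 \cdot 49 - 16\right) = - 10 \left(147 - 16\right) = \left(-10\right) 131 = -1310$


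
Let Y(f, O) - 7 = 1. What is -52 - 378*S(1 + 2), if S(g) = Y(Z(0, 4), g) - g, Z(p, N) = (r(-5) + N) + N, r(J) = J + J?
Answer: -1942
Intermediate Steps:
r(J) = 2*J
Z(p, N) = -10 + 2*N (Z(p, N) = (2*(-5) + N) + N = (-10 + N) + N = -10 + 2*N)
Y(f, O) = 8 (Y(f, O) = 7 + 1 = 8)
S(g) = 8 - g
-52 - 378*S(1 + 2) = -52 - 378*(8 - (1 + 2)) = -52 - 378*(8 - 1*3) = -52 - 378*(8 - 3) = -52 - 378*5 = -52 - 1890 = -1942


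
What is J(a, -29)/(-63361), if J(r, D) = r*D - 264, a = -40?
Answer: -896/63361 ≈ -0.014141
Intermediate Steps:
J(r, D) = -264 + D*r (J(r, D) = D*r - 264 = -264 + D*r)
J(a, -29)/(-63361) = (-264 - 29*(-40))/(-63361) = (-264 + 1160)*(-1/63361) = 896*(-1/63361) = -896/63361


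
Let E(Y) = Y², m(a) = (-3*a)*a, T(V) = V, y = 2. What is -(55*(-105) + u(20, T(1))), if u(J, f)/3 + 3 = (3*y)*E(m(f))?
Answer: 5622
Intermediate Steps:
m(a) = -3*a²
u(J, f) = -9 + 162*f⁴ (u(J, f) = -9 + 3*((3*2)*(-3*f²)²) = -9 + 3*(6*(9*f⁴)) = -9 + 3*(54*f⁴) = -9 + 162*f⁴)
-(55*(-105) + u(20, T(1))) = -(55*(-105) + (-9 + 162*1⁴)) = -(-5775 + (-9 + 162*1)) = -(-5775 + (-9 + 162)) = -(-5775 + 153) = -1*(-5622) = 5622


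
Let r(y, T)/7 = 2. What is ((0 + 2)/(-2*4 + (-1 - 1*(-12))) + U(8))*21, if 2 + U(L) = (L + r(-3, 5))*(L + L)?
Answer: 7364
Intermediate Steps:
r(y, T) = 14 (r(y, T) = 7*2 = 14)
U(L) = -2 + 2*L*(14 + L) (U(L) = -2 + (L + 14)*(L + L) = -2 + (14 + L)*(2*L) = -2 + 2*L*(14 + L))
((0 + 2)/(-2*4 + (-1 - 1*(-12))) + U(8))*21 = ((0 + 2)/(-2*4 + (-1 - 1*(-12))) + (-2 + 2*8² + 28*8))*21 = (2/(-8 + (-1 + 12)) + (-2 + 2*64 + 224))*21 = (2/(-8 + 11) + (-2 + 128 + 224))*21 = (2/3 + 350)*21 = (2*(⅓) + 350)*21 = (⅔ + 350)*21 = (1052/3)*21 = 7364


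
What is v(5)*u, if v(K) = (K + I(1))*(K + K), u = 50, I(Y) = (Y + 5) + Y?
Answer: 6000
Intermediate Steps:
I(Y) = 5 + 2*Y (I(Y) = (5 + Y) + Y = 5 + 2*Y)
v(K) = 2*K*(7 + K) (v(K) = (K + (5 + 2*1))*(K + K) = (K + (5 + 2))*(2*K) = (K + 7)*(2*K) = (7 + K)*(2*K) = 2*K*(7 + K))
v(5)*u = (2*5*(7 + 5))*50 = (2*5*12)*50 = 120*50 = 6000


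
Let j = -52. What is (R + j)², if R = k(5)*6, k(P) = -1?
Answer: 3364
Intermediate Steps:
R = -6 (R = -1*6 = -6)
(R + j)² = (-6 - 52)² = (-58)² = 3364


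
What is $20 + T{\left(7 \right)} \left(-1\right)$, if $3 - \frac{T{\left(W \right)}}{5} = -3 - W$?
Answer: $-45$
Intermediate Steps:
$T{\left(W \right)} = 30 + 5 W$ ($T{\left(W \right)} = 15 - 5 \left(-3 - W\right) = 15 + \left(15 + 5 W\right) = 30 + 5 W$)
$20 + T{\left(7 \right)} \left(-1\right) = 20 + \left(30 + 5 \cdot 7\right) \left(-1\right) = 20 + \left(30 + 35\right) \left(-1\right) = 20 + 65 \left(-1\right) = 20 - 65 = -45$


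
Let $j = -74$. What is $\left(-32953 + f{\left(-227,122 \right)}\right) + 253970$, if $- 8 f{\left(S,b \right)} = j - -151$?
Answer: $\frac{1768059}{8} \approx 2.2101 \cdot 10^{5}$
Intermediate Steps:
$f{\left(S,b \right)} = - \frac{77}{8}$ ($f{\left(S,b \right)} = - \frac{-74 - -151}{8} = - \frac{-74 + 151}{8} = \left(- \frac{1}{8}\right) 77 = - \frac{77}{8}$)
$\left(-32953 + f{\left(-227,122 \right)}\right) + 253970 = \left(-32953 - \frac{77}{8}\right) + 253970 = - \frac{263701}{8} + 253970 = \frac{1768059}{8}$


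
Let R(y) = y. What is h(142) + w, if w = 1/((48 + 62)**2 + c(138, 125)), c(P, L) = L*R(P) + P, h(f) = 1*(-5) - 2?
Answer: -206415/29488 ≈ -7.0000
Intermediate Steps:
h(f) = -7 (h(f) = -5 - 2 = -7)
c(P, L) = P + L*P (c(P, L) = L*P + P = P + L*P)
w = 1/29488 (w = 1/((48 + 62)**2 + 138*(1 + 125)) = 1/(110**2 + 138*126) = 1/(12100 + 17388) = 1/29488 ≈ 3.3912e-5)
h(142) + w = -7 + 1/29488 = -206415/29488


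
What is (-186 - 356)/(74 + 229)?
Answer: -542/303 ≈ -1.7888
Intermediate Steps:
(-186 - 356)/(74 + 229) = -542/303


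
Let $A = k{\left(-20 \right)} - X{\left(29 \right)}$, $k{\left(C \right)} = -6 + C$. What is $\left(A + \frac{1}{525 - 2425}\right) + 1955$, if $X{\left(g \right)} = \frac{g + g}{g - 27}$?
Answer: $\frac{3609999}{1900} \approx 1900.0$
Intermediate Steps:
$X{\left(g \right)} = \frac{2 g}{-27 + g}$
$A = -55$ ($A = \left(-6 - 20\right) - 2 \cdot 29 \frac{1}{-27 + 29} = -26 - 2 \cdot 29 \cdot \frac{1}{2} = -26 - 29 = -55$)
$\left(A + \frac{1}{525 - 2425}\right) + 1955 = \left(-55 + \frac{1}{525 - 2425}\right) + 1955 = \left(-55 + \frac{1}{-1900}\right) + 1955 = \left(-55 - \frac{1}{1900}\right) + 1955 = - \frac{104501}{1900} + 1955 = \frac{3609999}{1900}$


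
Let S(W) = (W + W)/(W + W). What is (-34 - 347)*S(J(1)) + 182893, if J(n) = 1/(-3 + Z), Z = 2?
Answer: 182512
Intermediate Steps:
J(n) = -1 (J(n) = 1/(-3 + 2) = 1/(-1) = -1)
S(W) = 1 (S(W) = (2*W)/((2*W)) = (2*W)*(1/(2*W)) = 1)
(-34 - 347)*S(J(1)) + 182893 = (-34 - 347)*1 + 182893 = -381*1 + 182893 = -381 + 182893 = 182512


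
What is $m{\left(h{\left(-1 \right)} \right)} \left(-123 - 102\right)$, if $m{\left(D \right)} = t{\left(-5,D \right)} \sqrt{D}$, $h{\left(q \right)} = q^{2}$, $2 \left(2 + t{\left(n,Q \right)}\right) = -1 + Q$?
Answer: $450$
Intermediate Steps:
$t{\left(n,Q \right)} = - \frac{5}{2} + \frac{Q}{2}$ ($t{\left(n,Q \right)} = -2 + \frac{-1 + Q}{2} = -2 + \left(- \frac{1}{2} + \frac{Q}{2}\right) = - \frac{5}{2} + \frac{Q}{2}$)
$m{\left(D \right)} = \sqrt{D} \left(- \frac{5}{2} + \frac{D}{2}\right)$ ($m{\left(D \right)} = \left(- \frac{5}{2} + \frac{D}{2}\right) \sqrt{D} = \sqrt{D} \left(- \frac{5}{2} + \frac{D}{2}\right)$)
$m{\left(h{\left(-1 \right)} \right)} \left(-123 - 102\right) = \frac{\sqrt{\left(-1\right)^{2}} \left(-5 + \left(-1\right)^{2}\right)}{2} \left(-123 - 102\right) = \frac{\sqrt{1} \left(-5 + 1\right)}{2} \left(-225\right) = \frac{1}{2} \cdot 1 \left(-4\right) \left(-225\right) = \left(-2\right) \left(-225\right) = 450$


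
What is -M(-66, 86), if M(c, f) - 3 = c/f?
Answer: -96/43 ≈ -2.2326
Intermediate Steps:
M(c, f) = 3 + c/f
-M(-66, 86) = -(3 - 66/86) = -(3 - 66*1/86) = -(3 - 33/43) = -1*96/43 = -96/43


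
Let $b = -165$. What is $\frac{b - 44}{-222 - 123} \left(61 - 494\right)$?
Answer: $- \frac{90497}{345} \approx -262.31$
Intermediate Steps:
$\frac{b - 44}{-222 - 123} \left(61 - 494\right) = \frac{-165 - 44}{-222 - 123} \left(61 - 494\right) = - \frac{209}{-345} \left(-433\right) = \left(-209\right) \left(- \frac{1}{345}\right) \left(-433\right) = \frac{209}{345} \left(-433\right) = - \frac{90497}{345}$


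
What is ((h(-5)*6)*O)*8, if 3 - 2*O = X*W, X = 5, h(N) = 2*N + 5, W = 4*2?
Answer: 4440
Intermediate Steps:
W = 8
h(N) = 5 + 2*N
O = -37/2 (O = 3/2 - 5*8/2 = 3/2 - 1/2*40 = 3/2 - 20 = -37/2 ≈ -18.500)
((h(-5)*6)*O)*8 = (((5 + 2*(-5))*6)*(-37/2))*8 = (((5 - 10)*6)*(-37/2))*8 = (-5*6*(-37/2))*8 = -30*(-37/2)*8 = 555*8 = 4440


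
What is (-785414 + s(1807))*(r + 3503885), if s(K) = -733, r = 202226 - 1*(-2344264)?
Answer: -4756484155125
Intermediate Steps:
r = 2546490 (r = 202226 + 2344264 = 2546490)
(-785414 + s(1807))*(r + 3503885) = (-785414 - 733)*(2546490 + 3503885) = -786147*6050375 = -4756484155125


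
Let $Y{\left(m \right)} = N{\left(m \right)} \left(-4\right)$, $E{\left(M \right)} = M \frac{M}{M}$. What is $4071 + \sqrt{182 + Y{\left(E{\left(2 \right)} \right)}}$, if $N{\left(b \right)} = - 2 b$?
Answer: $4071 + 3 \sqrt{22} \approx 4085.1$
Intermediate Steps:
$E{\left(M \right)} = M$ ($E{\left(M \right)} = M 1 = M$)
$Y{\left(m \right)} = 8 m$ ($Y{\left(m \right)} = - 2 m \left(-4\right) = 8 m$)
$4071 + \sqrt{182 + Y{\left(E{\left(2 \right)} \right)}} = 4071 + \sqrt{182 + 8 \cdot 2} = 4071 + \sqrt{182 + 16} = 4071 + \sqrt{198} = 4071 + 3 \sqrt{22}$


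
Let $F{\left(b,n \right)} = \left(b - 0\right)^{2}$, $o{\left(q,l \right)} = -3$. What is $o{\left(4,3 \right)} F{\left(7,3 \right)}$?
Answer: $-147$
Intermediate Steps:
$F{\left(b,n \right)} = b^{2}$ ($F{\left(b,n \right)} = \left(b + 0\right)^{2} = b^{2}$)
$o{\left(4,3 \right)} F{\left(7,3 \right)} = - 3 \cdot 7^{2} = \left(-3\right) 49 = -147$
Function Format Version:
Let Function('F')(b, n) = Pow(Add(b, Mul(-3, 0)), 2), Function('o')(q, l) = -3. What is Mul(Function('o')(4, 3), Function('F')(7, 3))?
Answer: -147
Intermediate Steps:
Function('F')(b, n) = Pow(b, 2) (Function('F')(b, n) = Pow(Add(b, 0), 2) = Pow(b, 2))
Mul(Function('o')(4, 3), Function('F')(7, 3)) = Mul(-3, Pow(7, 2)) = Mul(-3, 49) = -147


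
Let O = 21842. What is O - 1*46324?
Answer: -24482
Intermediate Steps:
O - 1*46324 = 21842 - 1*46324 = 21842 - 46324 = -24482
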